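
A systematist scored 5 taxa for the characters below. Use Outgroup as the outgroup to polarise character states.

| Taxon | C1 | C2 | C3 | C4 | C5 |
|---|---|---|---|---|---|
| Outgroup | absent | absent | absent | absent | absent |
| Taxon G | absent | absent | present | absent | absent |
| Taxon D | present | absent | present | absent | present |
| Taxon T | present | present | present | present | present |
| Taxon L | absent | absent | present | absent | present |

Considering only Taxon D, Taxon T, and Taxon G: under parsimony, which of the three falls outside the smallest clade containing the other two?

Taxon G

The outgroup has state 'absent' for every character, so 'present' is the derived state throughout.
Only Taxon D and Taxon T show the derived state 'present' for C1, supporting them as a clade.
C2 (derived state 'present') is unique to Taxon T (autapomorphy; uninformative for grouping).
All ingroup taxa share the derived state 'present' for C3; it defines the ingroup but does not resolve relationships within it.
C4 (derived state 'present') is unique to Taxon T (autapomorphy; uninformative for grouping).
C5 (derived state 'present') is shared by Taxon D, Taxon L, and Taxon T — a synapomorphy uniting that clade.
Most parsimonious ingroup topology: (Taxon G,((Taxon D,Taxon T),Taxon L)).
Taxon T and Taxon D share a more recent common ancestor with each other than either does with Taxon G, so Taxon G is the least closely related of the three.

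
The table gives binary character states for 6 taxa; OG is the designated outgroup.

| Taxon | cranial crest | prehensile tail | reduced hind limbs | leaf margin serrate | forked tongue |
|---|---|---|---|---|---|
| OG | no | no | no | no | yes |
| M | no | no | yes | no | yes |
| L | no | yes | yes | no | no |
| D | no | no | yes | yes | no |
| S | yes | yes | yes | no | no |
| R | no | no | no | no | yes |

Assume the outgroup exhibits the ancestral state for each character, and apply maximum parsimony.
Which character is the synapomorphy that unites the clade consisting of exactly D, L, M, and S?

Character polarity is set by the outgroup: the derived state is whichever differs from the outgroup's state, so for forked tongue the derived state is 'no', and for the remaining characters it is 'yes'.
cranial crest (derived state 'yes') is unique to S (autapomorphy; uninformative for grouping).
prehensile tail (derived state 'yes') is shared by L and S — a synapomorphy uniting that clade.
Only D, L, M, and S show the derived state 'yes' for reduced hind limbs, supporting them as a clade.
leaf margin serrate (derived state 'yes') is unique to D (autapomorphy; uninformative for grouping).
forked tongue (derived state 'no') is shared by D, L, and S — a synapomorphy uniting that clade.
Most parsimonious ingroup topology: ((M,((L,S),D)),R).
The clade {D, L, M, S} is supported by reduced hind limbs: its derived state 'yes' occurs in exactly those taxa and in no other taxon (including the outgroup).

reduced hind limbs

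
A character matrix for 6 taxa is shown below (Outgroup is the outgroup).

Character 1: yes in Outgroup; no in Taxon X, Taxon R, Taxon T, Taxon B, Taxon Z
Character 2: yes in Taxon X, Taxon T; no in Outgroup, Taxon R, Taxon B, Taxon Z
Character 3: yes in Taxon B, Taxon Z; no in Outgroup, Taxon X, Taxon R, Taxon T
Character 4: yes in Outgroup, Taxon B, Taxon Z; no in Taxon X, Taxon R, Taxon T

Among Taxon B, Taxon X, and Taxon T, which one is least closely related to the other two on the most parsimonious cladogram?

Taxon B

Character polarity is set by the outgroup: the derived state is whichever differs from the outgroup's state, so for Character 1, Character 4 the derived state is 'no', and for the remaining characters it is 'yes'.
All ingroup taxa share the derived state 'no' for Character 1; it defines the ingroup but does not resolve relationships within it.
Only Taxon T and Taxon X show the derived state 'yes' for Character 2, supporting them as a clade.
Only Taxon B and Taxon Z show the derived state 'yes' for Character 3, supporting them as a clade.
Only Taxon R, Taxon T, and Taxon X show the derived state 'no' for Character 4, supporting them as a clade.
Most parsimonious ingroup topology: (((Taxon X,Taxon T),Taxon R),(Taxon B,Taxon Z)).
Taxon X and Taxon T share a more recent common ancestor with each other than either does with Taxon B, so Taxon B is the least closely related of the three.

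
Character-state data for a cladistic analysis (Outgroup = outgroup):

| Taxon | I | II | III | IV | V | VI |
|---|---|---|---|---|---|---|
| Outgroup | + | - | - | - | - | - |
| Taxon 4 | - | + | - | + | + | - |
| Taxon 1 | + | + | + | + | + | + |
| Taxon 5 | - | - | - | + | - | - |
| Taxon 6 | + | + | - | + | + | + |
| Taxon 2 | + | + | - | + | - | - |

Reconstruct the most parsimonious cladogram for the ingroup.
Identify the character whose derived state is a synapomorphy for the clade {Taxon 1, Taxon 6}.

VI

Character polarity is set by the outgroup: the derived state is whichever differs from the outgroup's state, so for I the derived state is '-', and for the remaining characters it is '+'.
I groups Taxon 4 and Taxon 5, which is incompatible with the clades supported by the remaining characters; treating it as convergent (homoplasy) costs fewer steps than any alternative tree.
II (derived state '+') is shared by Taxon 1, Taxon 2, Taxon 4, and Taxon 6 — a synapomorphy uniting that clade.
III: derived state '+' in Taxon 1 only — an autapomorphy, so it tells us nothing about relationships among taxa.
All ingroup taxa share the derived state '+' for IV; it defines the ingroup but does not resolve relationships within it.
V: derived state '+' in Taxon 1, Taxon 4, and Taxon 6 only — synapomorphy for {Taxon 1, Taxon 4, Taxon 6}.
VI (derived state '+') is shared by Taxon 1 and Taxon 6 — a synapomorphy uniting that clade.
Most parsimonious ingroup topology: (((Taxon 4,(Taxon 1,Taxon 6)),Taxon 2),Taxon 5).
The clade {Taxon 1, Taxon 6} is supported by VI: its derived state '+' occurs in exactly those taxa and in no other taxon (including the outgroup).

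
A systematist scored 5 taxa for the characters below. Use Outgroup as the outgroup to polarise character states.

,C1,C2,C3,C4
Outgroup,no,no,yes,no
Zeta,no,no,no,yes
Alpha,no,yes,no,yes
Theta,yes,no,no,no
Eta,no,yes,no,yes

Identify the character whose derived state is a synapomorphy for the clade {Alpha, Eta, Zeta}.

Character polarity is set by the outgroup: the derived state is whichever differs from the outgroup's state, so for C3 the derived state is 'no', and for the remaining characters it is 'yes'.
C1: derived state 'yes' in Theta only — an autapomorphy, so it tells us nothing about relationships among taxa.
Only Alpha and Eta show the derived state 'yes' for C2, supporting them as a clade.
C3 (derived state 'no') is shared by all ingroup taxa — unites the whole ingroup.
C4 (derived state 'yes') is shared by Alpha, Eta, and Zeta — a synapomorphy uniting that clade.
Most parsimonious ingroup topology: ((Zeta,(Alpha,Eta)),Theta).
The clade {Alpha, Eta, Zeta} is supported by C4: its derived state 'yes' occurs in exactly those taxa and in no other taxon (including the outgroup).

C4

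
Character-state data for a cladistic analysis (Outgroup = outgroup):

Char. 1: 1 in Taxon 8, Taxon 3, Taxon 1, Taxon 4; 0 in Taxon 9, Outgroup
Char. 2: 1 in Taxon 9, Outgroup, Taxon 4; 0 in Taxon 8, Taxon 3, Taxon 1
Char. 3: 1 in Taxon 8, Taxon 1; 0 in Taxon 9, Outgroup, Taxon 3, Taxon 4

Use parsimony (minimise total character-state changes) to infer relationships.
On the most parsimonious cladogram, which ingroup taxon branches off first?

Taxon 9

Character polarity is set by the outgroup: the derived state is whichever differs from the outgroup's state, so for Char. 2 the derived state is '0', and for the remaining characters it is '1'.
Char. 1: derived state '1' in Taxon 1, Taxon 3, Taxon 4, and Taxon 8 only — synapomorphy for {Taxon 1, Taxon 3, Taxon 4, Taxon 8}.
Char. 2 (derived state '0') is shared by Taxon 1, Taxon 3, and Taxon 8 — a synapomorphy uniting that clade.
Char. 3: derived state '1' in Taxon 1 and Taxon 8 only — synapomorphy for {Taxon 1, Taxon 8}.
Most parsimonious ingroup topology: (Taxon 9,((Taxon 3,(Taxon 1,Taxon 8)),Taxon 4)).
Taxon 9 is sister to the clade containing all other ingroup taxa, so it is the earliest-diverging (most basal) ingroup lineage.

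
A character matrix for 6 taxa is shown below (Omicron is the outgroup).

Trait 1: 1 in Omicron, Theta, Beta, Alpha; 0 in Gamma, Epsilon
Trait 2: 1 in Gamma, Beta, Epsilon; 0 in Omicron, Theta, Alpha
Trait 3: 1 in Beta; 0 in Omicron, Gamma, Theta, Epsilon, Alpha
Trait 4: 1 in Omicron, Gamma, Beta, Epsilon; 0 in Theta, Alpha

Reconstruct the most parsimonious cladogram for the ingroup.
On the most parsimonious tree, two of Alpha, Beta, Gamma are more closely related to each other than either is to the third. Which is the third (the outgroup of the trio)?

Character polarity is set by the outgroup: the derived state is whichever differs from the outgroup's state, so for Trait 1, Trait 4 the derived state is '0', and for the remaining characters it is '1'.
Only Epsilon and Gamma show the derived state '0' for Trait 1, supporting them as a clade.
Only Beta, Epsilon, and Gamma show the derived state '1' for Trait 2, supporting them as a clade.
Trait 3 (derived state '1') is unique to Beta (autapomorphy; uninformative for grouping).
Trait 4 (derived state '0') is shared by Alpha and Theta — a synapomorphy uniting that clade.
Most parsimonious ingroup topology: (((Gamma,Epsilon),Beta),(Theta,Alpha)).
Gamma and Beta share a more recent common ancestor with each other than either does with Alpha, so Alpha is the least closely related of the three.

Alpha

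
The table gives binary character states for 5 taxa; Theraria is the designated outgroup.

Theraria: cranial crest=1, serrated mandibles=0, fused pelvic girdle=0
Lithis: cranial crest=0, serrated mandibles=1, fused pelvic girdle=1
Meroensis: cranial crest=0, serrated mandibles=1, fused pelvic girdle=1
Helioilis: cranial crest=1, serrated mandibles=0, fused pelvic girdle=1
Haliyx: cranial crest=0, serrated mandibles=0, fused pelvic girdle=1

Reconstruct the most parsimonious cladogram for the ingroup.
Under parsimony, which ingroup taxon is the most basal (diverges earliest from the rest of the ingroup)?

Helioilis

Character polarity is set by the outgroup: the derived state is whichever differs from the outgroup's state, so for cranial crest the derived state is '0', and for the remaining characters it is '1'.
cranial crest (derived state '0') is shared by Haliyx, Lithis, and Meroensis — a synapomorphy uniting that clade.
serrated mandibles: derived state '1' in Lithis and Meroensis only — synapomorphy for {Lithis, Meroensis}.
fused pelvic girdle (derived state '1') is shared by all ingroup taxa — unites the whole ingroup.
Most parsimonious ingroup topology: (((Meroensis,Lithis),Haliyx),Helioilis).
Helioilis is sister to the clade containing all other ingroup taxa, so it is the earliest-diverging (most basal) ingroup lineage.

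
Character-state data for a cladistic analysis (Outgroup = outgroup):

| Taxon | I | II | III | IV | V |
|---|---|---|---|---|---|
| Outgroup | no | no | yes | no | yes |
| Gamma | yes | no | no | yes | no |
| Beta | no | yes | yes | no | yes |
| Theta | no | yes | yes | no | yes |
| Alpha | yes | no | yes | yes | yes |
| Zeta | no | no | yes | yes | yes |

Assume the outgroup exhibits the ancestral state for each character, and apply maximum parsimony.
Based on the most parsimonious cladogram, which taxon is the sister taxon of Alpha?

Gamma

Character polarity is set by the outgroup: the derived state is whichever differs from the outgroup's state, so for III, V the derived state is 'no', and for the remaining characters it is 'yes'.
I: derived state 'yes' in Alpha and Gamma only — synapomorphy for {Alpha, Gamma}.
II: derived state 'yes' in Beta and Theta only — synapomorphy for {Beta, Theta}.
III (derived state 'no') is unique to Gamma (autapomorphy; uninformative for grouping).
IV (derived state 'yes') is shared by Alpha, Gamma, and Zeta — a synapomorphy uniting that clade.
V (derived state 'no') is unique to Gamma (autapomorphy; uninformative for grouping).
Most parsimonious ingroup topology: (((Gamma,Alpha),Zeta),(Beta,Theta)).
Alpha and Gamma form a cherry on this tree, so they are sister taxa.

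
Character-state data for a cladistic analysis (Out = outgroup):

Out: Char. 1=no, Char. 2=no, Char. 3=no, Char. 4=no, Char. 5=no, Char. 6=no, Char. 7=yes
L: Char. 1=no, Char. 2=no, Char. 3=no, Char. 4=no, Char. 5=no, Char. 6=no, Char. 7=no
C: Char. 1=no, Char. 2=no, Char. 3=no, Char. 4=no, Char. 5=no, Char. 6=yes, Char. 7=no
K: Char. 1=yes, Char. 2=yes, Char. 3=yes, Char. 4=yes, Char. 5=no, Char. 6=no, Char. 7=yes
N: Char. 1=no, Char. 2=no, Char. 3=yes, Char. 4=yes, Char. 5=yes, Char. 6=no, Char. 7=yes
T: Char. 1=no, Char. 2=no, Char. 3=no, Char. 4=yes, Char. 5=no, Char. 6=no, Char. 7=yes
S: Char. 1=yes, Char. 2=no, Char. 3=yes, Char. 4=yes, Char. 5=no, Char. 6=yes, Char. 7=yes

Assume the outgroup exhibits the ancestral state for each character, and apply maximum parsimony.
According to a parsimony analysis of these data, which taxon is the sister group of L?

Character polarity is set by the outgroup: the derived state is whichever differs from the outgroup's state, so for Char. 7 the derived state is 'no', and for the remaining characters it is 'yes'.
Only K and S show the derived state 'yes' for Char. 1, supporting them as a clade.
Char. 2: derived state 'yes' in K only — an autapomorphy, so it tells us nothing about relationships among taxa.
Char. 3 (derived state 'yes') is shared by K, N, and S — a synapomorphy uniting that clade.
Char. 4 (derived state 'yes') is shared by K, N, S, and T — a synapomorphy uniting that clade.
Char. 5 (derived state 'yes') is unique to N (autapomorphy; uninformative for grouping).
Char. 6 (state 'yes') occurs in C and S but conflicts with the nesting implied by the other characters — most parsimoniously interpreted as homoplasy.
Only C and L show the derived state 'no' for Char. 7, supporting them as a clade.
Most parsimonious ingroup topology: ((L,C),(((K,S),N),T)).
L and C form a cherry on this tree, so they are sister taxa.

C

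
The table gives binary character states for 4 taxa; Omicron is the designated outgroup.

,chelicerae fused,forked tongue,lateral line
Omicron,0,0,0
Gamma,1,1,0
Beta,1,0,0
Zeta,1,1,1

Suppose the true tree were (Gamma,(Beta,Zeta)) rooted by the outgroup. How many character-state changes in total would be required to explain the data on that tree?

Map each character onto (Gamma,(Beta,Zeta)) (rooted by Omicron) and count the minimum state changes it requires (Fitch parsimony):
chelicerae fused: 1; forked tongue: 2; lateral line: 1.
Total tree length = 4.

4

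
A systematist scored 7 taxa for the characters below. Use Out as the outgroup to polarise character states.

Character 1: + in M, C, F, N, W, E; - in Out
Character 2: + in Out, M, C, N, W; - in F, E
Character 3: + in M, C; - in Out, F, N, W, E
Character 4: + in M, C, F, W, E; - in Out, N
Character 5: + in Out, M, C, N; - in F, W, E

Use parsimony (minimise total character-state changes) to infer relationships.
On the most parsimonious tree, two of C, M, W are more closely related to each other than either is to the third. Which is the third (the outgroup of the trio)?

Character polarity is set by the outgroup: the derived state is whichever differs from the outgroup's state, so for Character 2, Character 5 the derived state is '-', and for the remaining characters it is '+'.
Character 1 (derived state '+') is shared by all ingroup taxa — unites the whole ingroup.
Character 2 (derived state '-') is shared by E and F — a synapomorphy uniting that clade.
Character 3: derived state '+' in C and M only — synapomorphy for {C, M}.
Only C, E, F, M, and W show the derived state '+' for Character 4, supporting them as a clade.
Only E, F, and W show the derived state '-' for Character 5, supporting them as a clade.
Most parsimonious ingroup topology: (((M,C),((F,E),W)),N).
C and M share a more recent common ancestor with each other than either does with W, so W is the least closely related of the three.

W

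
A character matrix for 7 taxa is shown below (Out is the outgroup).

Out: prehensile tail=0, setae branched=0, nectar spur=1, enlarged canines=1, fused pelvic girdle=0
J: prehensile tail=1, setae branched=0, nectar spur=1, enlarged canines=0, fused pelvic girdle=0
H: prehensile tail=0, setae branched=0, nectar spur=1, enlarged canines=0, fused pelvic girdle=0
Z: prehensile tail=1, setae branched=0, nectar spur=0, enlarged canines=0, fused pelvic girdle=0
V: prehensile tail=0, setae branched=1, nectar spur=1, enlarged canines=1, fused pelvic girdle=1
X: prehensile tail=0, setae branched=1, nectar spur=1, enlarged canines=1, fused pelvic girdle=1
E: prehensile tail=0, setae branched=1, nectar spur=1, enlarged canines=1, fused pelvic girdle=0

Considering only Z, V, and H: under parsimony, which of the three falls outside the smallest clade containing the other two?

Character polarity is set by the outgroup: the derived state is whichever differs from the outgroup's state, so for nectar spur, enlarged canines the derived state is '0', and for the remaining characters it is '1'.
prehensile tail (derived state '1') is shared by J and Z — a synapomorphy uniting that clade.
Only E, V, and X show the derived state '1' for setae branched, supporting them as a clade.
nectar spur: derived state '0' in Z only — an autapomorphy, so it tells us nothing about relationships among taxa.
Only H, J, and Z show the derived state '0' for enlarged canines, supporting them as a clade.
fused pelvic girdle (derived state '1') is shared by V and X — a synapomorphy uniting that clade.
Most parsimonious ingroup topology: (((J,Z),H),((V,X),E)).
Z and H share a more recent common ancestor with each other than either does with V, so V is the least closely related of the three.

V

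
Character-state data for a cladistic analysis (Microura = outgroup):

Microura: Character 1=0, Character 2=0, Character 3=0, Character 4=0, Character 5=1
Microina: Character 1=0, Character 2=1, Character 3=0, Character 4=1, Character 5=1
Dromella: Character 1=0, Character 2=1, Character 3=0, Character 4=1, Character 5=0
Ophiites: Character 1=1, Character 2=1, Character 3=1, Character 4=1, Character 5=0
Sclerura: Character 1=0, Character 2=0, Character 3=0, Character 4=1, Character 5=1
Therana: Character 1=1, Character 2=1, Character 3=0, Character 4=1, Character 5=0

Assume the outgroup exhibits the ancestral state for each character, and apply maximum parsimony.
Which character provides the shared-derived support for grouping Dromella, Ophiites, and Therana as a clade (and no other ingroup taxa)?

Character polarity is set by the outgroup: the derived state is whichever differs from the outgroup's state, so for Character 5 the derived state is '0', and for the remaining characters it is '1'.
Only Ophiites and Therana show the derived state '1' for Character 1, supporting them as a clade.
Character 2 (derived state '1') is shared by Dromella, Microina, Ophiites, and Therana — a synapomorphy uniting that clade.
Character 3: derived state '1' in Ophiites only — an autapomorphy, so it tells us nothing about relationships among taxa.
Character 4 (derived state '1') is shared by all ingroup taxa — unites the whole ingroup.
Only Dromella, Ophiites, and Therana show the derived state '0' for Character 5, supporting them as a clade.
Most parsimonious ingroup topology: ((Microina,(Dromella,(Ophiites,Therana))),Sclerura).
The clade {Dromella, Ophiites, Therana} is supported by Character 5: its derived state '0' occurs in exactly those taxa and in no other taxon (including the outgroup).

Character 5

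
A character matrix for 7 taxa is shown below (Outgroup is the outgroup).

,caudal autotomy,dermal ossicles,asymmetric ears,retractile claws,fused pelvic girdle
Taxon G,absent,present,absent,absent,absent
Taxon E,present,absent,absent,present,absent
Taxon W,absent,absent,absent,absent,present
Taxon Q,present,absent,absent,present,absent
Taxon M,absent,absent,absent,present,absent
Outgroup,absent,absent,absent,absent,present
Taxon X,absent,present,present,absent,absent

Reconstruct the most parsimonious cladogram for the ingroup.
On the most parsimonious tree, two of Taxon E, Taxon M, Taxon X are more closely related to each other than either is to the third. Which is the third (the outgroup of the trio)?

Character polarity is set by the outgroup: the derived state is whichever differs from the outgroup's state, so for fused pelvic girdle the derived state is 'absent', and for the remaining characters it is 'present'.
caudal autotomy (derived state 'present') is shared by Taxon E and Taxon Q — a synapomorphy uniting that clade.
dermal ossicles (derived state 'present') is shared by Taxon G and Taxon X — a synapomorphy uniting that clade.
asymmetric ears: derived state 'present' in Taxon X only — an autapomorphy, so it tells us nothing about relationships among taxa.
Only Taxon E, Taxon M, and Taxon Q show the derived state 'present' for retractile claws, supporting them as a clade.
fused pelvic girdle (derived state 'absent') is shared by Taxon E, Taxon G, Taxon M, Taxon Q, and Taxon X — a synapomorphy uniting that clade.
Most parsimonious ingroup topology: (((Taxon G,Taxon X),((Taxon Q,Taxon E),Taxon M)),Taxon W).
Taxon M and Taxon E share a more recent common ancestor with each other than either does with Taxon X, so Taxon X is the least closely related of the three.

Taxon X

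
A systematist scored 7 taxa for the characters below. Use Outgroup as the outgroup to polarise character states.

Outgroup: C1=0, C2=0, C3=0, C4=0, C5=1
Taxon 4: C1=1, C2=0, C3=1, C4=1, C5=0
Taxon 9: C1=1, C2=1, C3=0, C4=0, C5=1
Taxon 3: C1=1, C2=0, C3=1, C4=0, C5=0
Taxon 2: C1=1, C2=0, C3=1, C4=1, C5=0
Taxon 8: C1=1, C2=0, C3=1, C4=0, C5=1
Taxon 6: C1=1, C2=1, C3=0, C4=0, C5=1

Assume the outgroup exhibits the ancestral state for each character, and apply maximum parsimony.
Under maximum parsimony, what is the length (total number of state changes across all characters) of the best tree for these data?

Character polarity is set by the outgroup: the derived state is whichever differs from the outgroup's state, so for C5 the derived state is '0', and for the remaining characters it is '1'.
C1 (derived state '1') is shared by all ingroup taxa — unites the whole ingroup.
C2 (derived state '1') is shared by Taxon 6 and Taxon 9 — a synapomorphy uniting that clade.
C3 (derived state '1') is shared by Taxon 2, Taxon 3, Taxon 4, and Taxon 8 — a synapomorphy uniting that clade.
Only Taxon 2 and Taxon 4 show the derived state '1' for C4, supporting them as a clade.
C5 (derived state '0') is shared by Taxon 2, Taxon 3, and Taxon 4 — a synapomorphy uniting that clade.
Most parsimonious ingroup topology: ((((Taxon 4,Taxon 2),Taxon 3),Taxon 8),(Taxon 9,Taxon 6)).
Changes per character on this tree: C1: 1; C2: 1; C3: 1; C4: 1; C5: 1.
Total = 5.

5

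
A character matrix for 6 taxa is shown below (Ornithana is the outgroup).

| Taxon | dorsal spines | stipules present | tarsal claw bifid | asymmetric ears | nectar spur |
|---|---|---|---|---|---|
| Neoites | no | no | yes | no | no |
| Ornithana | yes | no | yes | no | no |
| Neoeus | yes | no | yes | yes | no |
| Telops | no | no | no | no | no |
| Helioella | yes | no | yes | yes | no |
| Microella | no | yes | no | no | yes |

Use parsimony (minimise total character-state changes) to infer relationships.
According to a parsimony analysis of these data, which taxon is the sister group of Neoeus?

Helioella

Character polarity is set by the outgroup: the derived state is whichever differs from the outgroup's state, so for dorsal spines, tarsal claw bifid the derived state is 'no', and for the remaining characters it is 'yes'.
Only Microella, Neoites, and Telops show the derived state 'no' for dorsal spines, supporting them as a clade.
stipules present: derived state 'yes' in Microella only — an autapomorphy, so it tells us nothing about relationships among taxa.
Only Microella and Telops show the derived state 'no' for tarsal claw bifid, supporting them as a clade.
asymmetric ears: derived state 'yes' in Helioella and Neoeus only — synapomorphy for {Helioella, Neoeus}.
nectar spur: derived state 'yes' in Microella only — an autapomorphy, so it tells us nothing about relationships among taxa.
Most parsimonious ingroup topology: ((Neoites,(Telops,Microella)),(Helioella,Neoeus)).
Neoeus and Helioella form a cherry on this tree, so they are sister taxa.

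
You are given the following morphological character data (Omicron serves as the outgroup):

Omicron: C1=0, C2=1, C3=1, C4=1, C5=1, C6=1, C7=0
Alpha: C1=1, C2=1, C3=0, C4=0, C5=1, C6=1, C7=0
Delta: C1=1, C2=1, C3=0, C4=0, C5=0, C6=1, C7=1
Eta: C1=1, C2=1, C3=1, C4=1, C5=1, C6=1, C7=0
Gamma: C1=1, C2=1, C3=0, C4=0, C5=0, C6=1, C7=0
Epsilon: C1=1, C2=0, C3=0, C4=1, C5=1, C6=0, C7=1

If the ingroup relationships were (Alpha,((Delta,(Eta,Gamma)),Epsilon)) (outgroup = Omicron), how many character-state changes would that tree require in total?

12

Map each character onto (Alpha,((Delta,(Eta,Gamma)),Epsilon)) (rooted by Omicron) and count the minimum state changes it requires (Fitch parsimony):
C1: 1; C2: 1; C3: 2; C4: 3; C5: 2; C6: 1; C7: 2.
Total tree length = 12.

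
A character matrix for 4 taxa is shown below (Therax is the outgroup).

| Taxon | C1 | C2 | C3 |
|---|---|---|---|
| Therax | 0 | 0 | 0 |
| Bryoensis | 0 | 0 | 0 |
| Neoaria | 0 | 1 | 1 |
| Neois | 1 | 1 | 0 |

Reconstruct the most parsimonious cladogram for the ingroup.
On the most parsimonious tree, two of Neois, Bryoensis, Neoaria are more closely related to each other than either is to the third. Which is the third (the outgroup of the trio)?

Bryoensis

The outgroup has state '0' for every character, so '1' is the derived state throughout.
C1 (derived state '1') is unique to Neois (autapomorphy; uninformative for grouping).
C2 (derived state '1') is shared by Neoaria and Neois — a synapomorphy uniting that clade.
C3 (derived state '1') is unique to Neoaria (autapomorphy; uninformative for grouping).
Most parsimonious ingroup topology: (Bryoensis,(Neoaria,Neois)).
Neois and Neoaria share a more recent common ancestor with each other than either does with Bryoensis, so Bryoensis is the least closely related of the three.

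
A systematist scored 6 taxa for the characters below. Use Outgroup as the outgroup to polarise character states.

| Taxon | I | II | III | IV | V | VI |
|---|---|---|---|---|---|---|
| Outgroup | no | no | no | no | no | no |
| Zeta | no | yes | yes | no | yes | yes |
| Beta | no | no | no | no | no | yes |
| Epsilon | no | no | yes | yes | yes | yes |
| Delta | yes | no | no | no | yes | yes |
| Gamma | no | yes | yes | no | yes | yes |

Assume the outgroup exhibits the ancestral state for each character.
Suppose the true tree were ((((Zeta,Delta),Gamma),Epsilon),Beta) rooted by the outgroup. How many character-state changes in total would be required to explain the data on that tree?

Map each character onto ((((Zeta,Delta),Gamma),Epsilon),Beta) (rooted by Outgroup) and count the minimum state changes it requires (Fitch parsimony):
I: 1; II: 2; III: 2; IV: 1; V: 1; VI: 1.
Total tree length = 8.

8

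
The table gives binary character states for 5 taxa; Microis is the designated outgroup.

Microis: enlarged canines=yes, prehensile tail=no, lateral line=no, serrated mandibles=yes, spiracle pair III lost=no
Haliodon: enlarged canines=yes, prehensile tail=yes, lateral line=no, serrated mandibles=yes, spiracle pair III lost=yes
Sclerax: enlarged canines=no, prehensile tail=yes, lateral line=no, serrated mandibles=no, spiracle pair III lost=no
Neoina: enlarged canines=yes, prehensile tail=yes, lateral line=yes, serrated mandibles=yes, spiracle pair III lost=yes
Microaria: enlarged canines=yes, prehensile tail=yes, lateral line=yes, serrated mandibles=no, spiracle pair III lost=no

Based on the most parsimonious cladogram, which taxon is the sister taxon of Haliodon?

Character polarity is set by the outgroup: the derived state is whichever differs from the outgroup's state, so for enlarged canines, serrated mandibles the derived state is 'no', and for the remaining characters it is 'yes'.
enlarged canines (derived state 'no') is unique to Sclerax (autapomorphy; uninformative for grouping).
prehensile tail (derived state 'yes') is shared by all ingroup taxa — unites the whole ingroup.
lateral line groups Microaria and Neoina, which is incompatible with the clades supported by the remaining characters; treating it as convergent (homoplasy) costs fewer steps than any alternative tree.
serrated mandibles: derived state 'no' in Microaria and Sclerax only — synapomorphy for {Microaria, Sclerax}.
Only Haliodon and Neoina show the derived state 'yes' for spiracle pair III lost, supporting them as a clade.
Most parsimonious ingroup topology: ((Haliodon,Neoina),(Sclerax,Microaria)).
Haliodon and Neoina form a cherry on this tree, so they are sister taxa.

Neoina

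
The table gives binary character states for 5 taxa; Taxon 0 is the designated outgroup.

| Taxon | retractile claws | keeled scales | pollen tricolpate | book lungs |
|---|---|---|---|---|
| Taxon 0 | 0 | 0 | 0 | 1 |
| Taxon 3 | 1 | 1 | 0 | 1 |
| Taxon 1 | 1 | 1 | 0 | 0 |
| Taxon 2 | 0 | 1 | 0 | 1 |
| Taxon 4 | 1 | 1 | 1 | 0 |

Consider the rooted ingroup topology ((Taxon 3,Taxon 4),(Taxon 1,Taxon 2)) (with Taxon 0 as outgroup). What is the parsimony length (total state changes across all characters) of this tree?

6

Map each character onto ((Taxon 3,Taxon 4),(Taxon 1,Taxon 2)) (rooted by Taxon 0) and count the minimum state changes it requires (Fitch parsimony):
retractile claws: 2; keeled scales: 1; pollen tricolpate: 1; book lungs: 2.
Total tree length = 6.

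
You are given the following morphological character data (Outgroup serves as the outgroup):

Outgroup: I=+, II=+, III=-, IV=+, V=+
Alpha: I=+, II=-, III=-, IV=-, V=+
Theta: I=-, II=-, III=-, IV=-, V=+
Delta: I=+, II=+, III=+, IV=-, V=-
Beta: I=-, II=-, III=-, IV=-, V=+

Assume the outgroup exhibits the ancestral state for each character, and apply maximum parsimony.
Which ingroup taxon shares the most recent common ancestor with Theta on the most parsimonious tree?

Character polarity is set by the outgroup: the derived state is whichever differs from the outgroup's state, so for I, II, IV, V the derived state is '-', and for the remaining characters it is '+'.
I: derived state '-' in Beta and Theta only — synapomorphy for {Beta, Theta}.
Only Alpha, Beta, and Theta show the derived state '-' for II, supporting them as a clade.
III: derived state '+' in Delta only — an autapomorphy, so it tells us nothing about relationships among taxa.
All ingroup taxa share the derived state '-' for IV; it defines the ingroup but does not resolve relationships within it.
V (derived state '-') is unique to Delta (autapomorphy; uninformative for grouping).
Most parsimonious ingroup topology: ((Alpha,(Theta,Beta)),Delta).
Theta and Beta form a cherry on this tree, so they are sister taxa.

Beta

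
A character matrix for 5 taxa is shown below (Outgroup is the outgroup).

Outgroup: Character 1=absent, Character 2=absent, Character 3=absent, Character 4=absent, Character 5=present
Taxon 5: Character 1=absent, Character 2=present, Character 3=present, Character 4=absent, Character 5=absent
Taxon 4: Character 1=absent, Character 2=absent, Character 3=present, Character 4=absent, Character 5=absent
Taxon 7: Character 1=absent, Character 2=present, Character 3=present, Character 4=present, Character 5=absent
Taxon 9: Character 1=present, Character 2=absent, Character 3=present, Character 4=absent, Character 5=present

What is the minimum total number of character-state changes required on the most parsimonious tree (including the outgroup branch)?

Character polarity is set by the outgroup: the derived state is whichever differs from the outgroup's state, so for Character 5 the derived state is 'absent', and for the remaining characters it is 'present'.
Character 1: derived state 'present' in Taxon 9 only — an autapomorphy, so it tells us nothing about relationships among taxa.
Only Taxon 5 and Taxon 7 show the derived state 'present' for Character 2, supporting them as a clade.
All ingroup taxa share the derived state 'present' for Character 3; it defines the ingroup but does not resolve relationships within it.
Character 4: derived state 'present' in Taxon 7 only — an autapomorphy, so it tells us nothing about relationships among taxa.
Character 5 (derived state 'absent') is shared by Taxon 4, Taxon 5, and Taxon 7 — a synapomorphy uniting that clade.
Most parsimonious ingroup topology: (((Taxon 5,Taxon 7),Taxon 4),Taxon 9).
Changes per character on this tree: Character 1: 1; Character 2: 1; Character 3: 1; Character 4: 1; Character 5: 1.
Total = 5.

5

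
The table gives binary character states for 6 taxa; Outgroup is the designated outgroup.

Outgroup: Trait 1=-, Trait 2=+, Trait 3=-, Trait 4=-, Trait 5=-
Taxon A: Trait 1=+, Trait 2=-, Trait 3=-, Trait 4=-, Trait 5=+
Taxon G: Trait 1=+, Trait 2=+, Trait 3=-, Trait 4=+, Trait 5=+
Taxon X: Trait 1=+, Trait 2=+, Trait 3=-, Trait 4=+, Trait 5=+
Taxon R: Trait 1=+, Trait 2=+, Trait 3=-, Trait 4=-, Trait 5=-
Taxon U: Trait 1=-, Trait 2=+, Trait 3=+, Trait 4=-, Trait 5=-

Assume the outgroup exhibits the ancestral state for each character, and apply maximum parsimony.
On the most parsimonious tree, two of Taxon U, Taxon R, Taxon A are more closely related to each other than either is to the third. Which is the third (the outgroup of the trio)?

Character polarity is set by the outgroup: the derived state is whichever differs from the outgroup's state, so for Trait 2 the derived state is '-', and for the remaining characters it is '+'.
Trait 1: derived state '+' in Taxon A, Taxon G, Taxon R, and Taxon X only — synapomorphy for {Taxon A, Taxon G, Taxon R, Taxon X}.
Trait 2: derived state '-' in Taxon A only — an autapomorphy, so it tells us nothing about relationships among taxa.
Trait 3: derived state '+' in Taxon U only — an autapomorphy, so it tells us nothing about relationships among taxa.
Trait 4: derived state '+' in Taxon G and Taxon X only — synapomorphy for {Taxon G, Taxon X}.
Trait 5 (derived state '+') is shared by Taxon A, Taxon G, and Taxon X — a synapomorphy uniting that clade.
Most parsimonious ingroup topology: (((Taxon A,(Taxon G,Taxon X)),Taxon R),Taxon U).
Taxon A and Taxon R share a more recent common ancestor with each other than either does with Taxon U, so Taxon U is the least closely related of the three.

Taxon U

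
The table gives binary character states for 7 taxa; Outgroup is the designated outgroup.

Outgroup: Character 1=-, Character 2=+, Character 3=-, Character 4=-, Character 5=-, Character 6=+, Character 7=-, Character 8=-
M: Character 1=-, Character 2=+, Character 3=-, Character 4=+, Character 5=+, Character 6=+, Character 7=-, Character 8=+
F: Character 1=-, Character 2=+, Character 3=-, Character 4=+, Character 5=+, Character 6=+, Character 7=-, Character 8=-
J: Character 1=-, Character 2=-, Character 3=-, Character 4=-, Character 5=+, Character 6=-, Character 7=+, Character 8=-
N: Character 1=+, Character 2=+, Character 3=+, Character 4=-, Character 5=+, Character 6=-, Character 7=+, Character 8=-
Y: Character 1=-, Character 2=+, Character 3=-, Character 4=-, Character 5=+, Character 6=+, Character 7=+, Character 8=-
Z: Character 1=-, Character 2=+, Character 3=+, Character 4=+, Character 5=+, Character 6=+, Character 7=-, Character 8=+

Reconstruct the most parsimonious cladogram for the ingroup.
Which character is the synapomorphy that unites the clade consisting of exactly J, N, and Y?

Character 7

Character polarity is set by the outgroup: the derived state is whichever differs from the outgroup's state, so for Character 2, Character 6 the derived state is '-', and for the remaining characters it is '+'.
Character 1 (derived state '+') is unique to N (autapomorphy; uninformative for grouping).
Character 2 (derived state '-') is unique to J (autapomorphy; uninformative for grouping).
Character 3 (state '+') occurs in N and Z but conflicts with the nesting implied by the other characters — most parsimoniously interpreted as homoplasy.
Only F, M, and Z show the derived state '+' for Character 4, supporting them as a clade.
All ingroup taxa share the derived state '+' for Character 5; it defines the ingroup but does not resolve relationships within it.
Character 6 (derived state '-') is shared by J and N — a synapomorphy uniting that clade.
Only J, N, and Y show the derived state '+' for Character 7, supporting them as a clade.
Only M and Z show the derived state '+' for Character 8, supporting them as a clade.
Most parsimonious ingroup topology: (((M,Z),F),((J,N),Y)).
The clade {J, N, Y} is supported by Character 7: its derived state '+' occurs in exactly those taxa and in no other taxon (including the outgroup).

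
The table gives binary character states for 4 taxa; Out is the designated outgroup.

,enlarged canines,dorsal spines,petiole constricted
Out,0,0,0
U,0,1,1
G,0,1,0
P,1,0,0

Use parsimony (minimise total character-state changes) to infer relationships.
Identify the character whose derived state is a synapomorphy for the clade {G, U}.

dorsal spines

The outgroup has state '0' for every character, so '1' is the derived state throughout.
enlarged canines (derived state '1') is unique to P (autapomorphy; uninformative for grouping).
dorsal spines: derived state '1' in G and U only — synapomorphy for {G, U}.
petiole constricted: derived state '1' in U only — an autapomorphy, so it tells us nothing about relationships among taxa.
Most parsimonious ingroup topology: ((U,G),P).
The clade {G, U} is supported by dorsal spines: its derived state '1' occurs in exactly those taxa and in no other taxon (including the outgroup).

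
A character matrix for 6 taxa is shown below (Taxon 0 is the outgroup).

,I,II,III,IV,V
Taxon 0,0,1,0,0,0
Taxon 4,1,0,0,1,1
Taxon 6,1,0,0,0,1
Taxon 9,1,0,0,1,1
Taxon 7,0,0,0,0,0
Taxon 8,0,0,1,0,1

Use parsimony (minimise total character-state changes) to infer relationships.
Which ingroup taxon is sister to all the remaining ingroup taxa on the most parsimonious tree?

Taxon 7

Character polarity is set by the outgroup: the derived state is whichever differs from the outgroup's state, so for II the derived state is '0', and for the remaining characters it is '1'.
I: derived state '1' in Taxon 4, Taxon 6, and Taxon 9 only — synapomorphy for {Taxon 4, Taxon 6, Taxon 9}.
II (derived state '0') is shared by all ingroup taxa — unites the whole ingroup.
III: derived state '1' in Taxon 8 only — an autapomorphy, so it tells us nothing about relationships among taxa.
Only Taxon 4 and Taxon 9 show the derived state '1' for IV, supporting them as a clade.
V: derived state '1' in Taxon 4, Taxon 6, Taxon 8, and Taxon 9 only — synapomorphy for {Taxon 4, Taxon 6, Taxon 8, Taxon 9}.
Most parsimonious ingroup topology: ((((Taxon 4,Taxon 9),Taxon 6),Taxon 8),Taxon 7).
Taxon 7 is sister to the clade containing all other ingroup taxa, so it is the earliest-diverging (most basal) ingroup lineage.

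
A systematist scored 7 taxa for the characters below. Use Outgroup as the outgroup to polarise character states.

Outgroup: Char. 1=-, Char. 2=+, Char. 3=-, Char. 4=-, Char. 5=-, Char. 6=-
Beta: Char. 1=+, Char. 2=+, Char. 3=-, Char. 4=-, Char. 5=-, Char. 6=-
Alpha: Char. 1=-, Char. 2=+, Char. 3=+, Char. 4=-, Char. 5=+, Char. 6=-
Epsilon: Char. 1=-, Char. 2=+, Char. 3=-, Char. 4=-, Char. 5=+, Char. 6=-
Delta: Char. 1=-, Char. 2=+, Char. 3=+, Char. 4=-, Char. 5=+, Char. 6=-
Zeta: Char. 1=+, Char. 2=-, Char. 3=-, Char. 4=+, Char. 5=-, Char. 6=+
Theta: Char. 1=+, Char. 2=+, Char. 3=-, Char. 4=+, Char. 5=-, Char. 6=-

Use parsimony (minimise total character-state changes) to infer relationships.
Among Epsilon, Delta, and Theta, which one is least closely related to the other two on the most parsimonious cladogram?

Character polarity is set by the outgroup: the derived state is whichever differs from the outgroup's state, so for Char. 2 the derived state is '-', and for the remaining characters it is '+'.
Only Beta, Theta, and Zeta show the derived state '+' for Char. 1, supporting them as a clade.
Char. 2 (derived state '-') is unique to Zeta (autapomorphy; uninformative for grouping).
Char. 3: derived state '+' in Alpha and Delta only — synapomorphy for {Alpha, Delta}.
Char. 4 (derived state '+') is shared by Theta and Zeta — a synapomorphy uniting that clade.
Char. 5 (derived state '+') is shared by Alpha, Delta, and Epsilon — a synapomorphy uniting that clade.
Char. 6 (derived state '+') is unique to Zeta (autapomorphy; uninformative for grouping).
Most parsimonious ingroup topology: ((Beta,(Zeta,Theta)),((Alpha,Delta),Epsilon)).
Delta and Epsilon share a more recent common ancestor with each other than either does with Theta, so Theta is the least closely related of the three.

Theta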